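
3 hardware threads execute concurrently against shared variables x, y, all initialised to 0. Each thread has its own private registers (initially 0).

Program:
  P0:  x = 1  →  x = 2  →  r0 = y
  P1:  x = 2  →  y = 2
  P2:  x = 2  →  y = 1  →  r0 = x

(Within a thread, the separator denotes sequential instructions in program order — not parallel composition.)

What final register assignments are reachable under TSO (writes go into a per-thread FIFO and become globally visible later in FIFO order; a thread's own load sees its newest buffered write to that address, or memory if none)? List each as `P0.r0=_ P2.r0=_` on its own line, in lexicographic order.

outcome vector order: (P0.r0,P2.r0)
|TSO outcomes| = 6

P0.r0=0 P2.r0=1
P0.r0=0 P2.r0=2
P0.r0=1 P2.r0=1
P0.r0=1 P2.r0=2
P0.r0=2 P2.r0=1
P0.r0=2 P2.r0=2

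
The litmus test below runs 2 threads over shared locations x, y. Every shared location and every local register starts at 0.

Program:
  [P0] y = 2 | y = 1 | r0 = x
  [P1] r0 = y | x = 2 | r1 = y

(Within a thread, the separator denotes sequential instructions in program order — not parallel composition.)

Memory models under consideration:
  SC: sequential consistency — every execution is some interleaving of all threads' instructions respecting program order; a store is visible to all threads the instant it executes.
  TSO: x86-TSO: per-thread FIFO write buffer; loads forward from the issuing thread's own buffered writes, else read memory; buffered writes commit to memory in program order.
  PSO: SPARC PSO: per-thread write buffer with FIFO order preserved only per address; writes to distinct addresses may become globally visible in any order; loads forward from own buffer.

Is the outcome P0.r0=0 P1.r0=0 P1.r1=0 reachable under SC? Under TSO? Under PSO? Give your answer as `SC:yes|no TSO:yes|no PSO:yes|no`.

outcome vector order: (P0.r0,P1.r0,P1.r1)
SC: 9 outcomes — {0/0/1 0/1/1 0/2/1 2/0/0 2/0/1 2/0/2 2/1/1 2/2/1 2/2/2}
TSO: 12 outcomes — {0/0/0 0/0/1 0/0/2 0/1/1 0/2/1 0/2/2 2/0/0 2/0/1 2/0/2 2/1/1 2/2/1 2/2/2}
PSO: 12 outcomes — {0/0/0 0/0/1 0/0/2 0/1/1 0/2/1 0/2/2 2/0/0 2/0/1 2/0/2 2/1/1 2/2/1 2/2/2}
target 0/0/0 ∈ {TSO,PSO}

SC:no TSO:yes PSO:yes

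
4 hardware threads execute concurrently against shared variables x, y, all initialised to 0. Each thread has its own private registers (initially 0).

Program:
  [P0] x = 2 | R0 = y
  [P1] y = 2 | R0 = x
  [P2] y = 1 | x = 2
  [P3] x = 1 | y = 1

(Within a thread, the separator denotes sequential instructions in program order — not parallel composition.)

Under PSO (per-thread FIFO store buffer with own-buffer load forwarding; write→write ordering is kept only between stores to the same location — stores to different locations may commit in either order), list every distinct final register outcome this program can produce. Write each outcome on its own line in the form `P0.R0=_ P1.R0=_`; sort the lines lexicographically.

P0.R0=0 P1.R0=0
P0.R0=0 P1.R0=1
P0.R0=0 P1.R0=2
P0.R0=1 P1.R0=0
P0.R0=1 P1.R0=1
P0.R0=1 P1.R0=2
P0.R0=2 P1.R0=0
P0.R0=2 P1.R0=1
P0.R0=2 P1.R0=2

outcome vector order: (P0.R0,P1.R0)
|PSO outcomes| = 9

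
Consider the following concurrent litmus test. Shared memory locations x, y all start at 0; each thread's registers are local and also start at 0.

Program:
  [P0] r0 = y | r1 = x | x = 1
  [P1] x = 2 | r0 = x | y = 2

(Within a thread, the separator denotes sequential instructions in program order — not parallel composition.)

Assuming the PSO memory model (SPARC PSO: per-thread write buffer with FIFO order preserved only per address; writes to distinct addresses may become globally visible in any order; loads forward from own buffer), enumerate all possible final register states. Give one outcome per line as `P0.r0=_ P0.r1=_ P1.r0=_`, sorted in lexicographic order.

P0.r0=0 P0.r1=0 P1.r0=1
P0.r0=0 P0.r1=0 P1.r0=2
P0.r0=0 P0.r1=2 P1.r0=1
P0.r0=0 P0.r1=2 P1.r0=2
P0.r0=2 P0.r1=0 P1.r0=2
P0.r0=2 P0.r1=2 P1.r0=2

outcome vector order: (P0.r0,P0.r1,P1.r0)
|PSO outcomes| = 6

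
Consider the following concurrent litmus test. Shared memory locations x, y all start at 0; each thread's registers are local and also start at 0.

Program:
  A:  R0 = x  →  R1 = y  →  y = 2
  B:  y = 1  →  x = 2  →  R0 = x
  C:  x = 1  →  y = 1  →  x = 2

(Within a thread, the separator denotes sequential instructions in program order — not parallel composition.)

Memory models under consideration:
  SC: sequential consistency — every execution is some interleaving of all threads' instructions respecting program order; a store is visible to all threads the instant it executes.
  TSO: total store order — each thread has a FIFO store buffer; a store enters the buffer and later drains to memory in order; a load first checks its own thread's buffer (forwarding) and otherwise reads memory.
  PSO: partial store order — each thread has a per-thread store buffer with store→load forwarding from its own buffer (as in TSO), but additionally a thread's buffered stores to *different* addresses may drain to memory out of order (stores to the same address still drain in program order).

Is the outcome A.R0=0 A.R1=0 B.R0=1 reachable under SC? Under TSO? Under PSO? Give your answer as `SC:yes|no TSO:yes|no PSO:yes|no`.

SC:yes TSO:yes PSO:yes

outcome vector order: (A.R0,A.R1,B.R0)
under SC → 0/0/1 0/0/2 0/1/1 0/1/2 1/0/2 1/1/1 1/1/2 2/1/1 2/1/2
under TSO → 0/0/1 0/0/2 0/1/1 0/1/2 1/0/2 1/1/1 1/1/2 2/1/1 2/1/2
under PSO → 0/0/1 0/0/2 0/1/1 0/1/2 1/0/1 1/0/2 1/1/1 1/1/2 2/0/1 2/0/2 2/1/1 2/1/2
target 0/0/1 ∈ {SC,TSO,PSO}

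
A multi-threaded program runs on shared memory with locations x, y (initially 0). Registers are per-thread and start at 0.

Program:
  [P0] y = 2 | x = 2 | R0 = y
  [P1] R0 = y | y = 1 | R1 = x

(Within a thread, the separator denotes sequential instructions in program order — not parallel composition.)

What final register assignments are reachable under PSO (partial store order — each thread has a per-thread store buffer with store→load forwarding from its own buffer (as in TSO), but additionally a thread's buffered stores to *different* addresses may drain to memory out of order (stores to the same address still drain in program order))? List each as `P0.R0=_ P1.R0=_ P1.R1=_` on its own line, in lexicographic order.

outcome vector order: (P0.R0,P1.R0,P1.R1)
|PSO outcomes| = 8

P0.R0=1 P1.R0=0 P1.R1=0
P0.R0=1 P1.R0=0 P1.R1=2
P0.R0=1 P1.R0=2 P1.R1=0
P0.R0=1 P1.R0=2 P1.R1=2
P0.R0=2 P1.R0=0 P1.R1=0
P0.R0=2 P1.R0=0 P1.R1=2
P0.R0=2 P1.R0=2 P1.R1=0
P0.R0=2 P1.R0=2 P1.R1=2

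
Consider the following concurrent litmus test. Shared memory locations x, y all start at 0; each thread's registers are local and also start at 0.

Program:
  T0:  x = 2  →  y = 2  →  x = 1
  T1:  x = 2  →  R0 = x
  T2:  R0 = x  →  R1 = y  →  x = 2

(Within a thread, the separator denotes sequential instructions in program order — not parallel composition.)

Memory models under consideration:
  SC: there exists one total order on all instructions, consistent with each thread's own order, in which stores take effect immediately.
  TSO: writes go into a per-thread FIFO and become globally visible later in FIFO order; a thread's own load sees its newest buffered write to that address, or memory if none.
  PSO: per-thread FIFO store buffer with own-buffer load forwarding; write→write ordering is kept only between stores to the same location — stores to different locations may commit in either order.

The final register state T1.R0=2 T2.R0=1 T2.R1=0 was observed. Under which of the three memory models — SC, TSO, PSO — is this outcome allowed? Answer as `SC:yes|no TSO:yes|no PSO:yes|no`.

SC:no TSO:no PSO:yes

outcome vector order: (T1.R0,T2.R0,T2.R1)
SC: 10 outcomes — {(1,0,0), (1,0,2), (1,1,2), (1,2,0), (1,2,2), (2,0,0), (2,0,2), (2,1,2), (2,2,0), (2,2,2)}
TSO: 10 outcomes — {(1,0,0), (1,0,2), (1,1,2), (1,2,0), (1,2,2), (2,0,0), (2,0,2), (2,1,2), (2,2,0), (2,2,2)}
PSO: 12 outcomes — {(1,0,0), (1,0,2), (1,1,0), (1,1,2), (1,2,0), (1,2,2), (2,0,0), (2,0,2), (2,1,0), (2,1,2), (2,2,0), (2,2,2)}
target (2,1,0) ∈ {PSO}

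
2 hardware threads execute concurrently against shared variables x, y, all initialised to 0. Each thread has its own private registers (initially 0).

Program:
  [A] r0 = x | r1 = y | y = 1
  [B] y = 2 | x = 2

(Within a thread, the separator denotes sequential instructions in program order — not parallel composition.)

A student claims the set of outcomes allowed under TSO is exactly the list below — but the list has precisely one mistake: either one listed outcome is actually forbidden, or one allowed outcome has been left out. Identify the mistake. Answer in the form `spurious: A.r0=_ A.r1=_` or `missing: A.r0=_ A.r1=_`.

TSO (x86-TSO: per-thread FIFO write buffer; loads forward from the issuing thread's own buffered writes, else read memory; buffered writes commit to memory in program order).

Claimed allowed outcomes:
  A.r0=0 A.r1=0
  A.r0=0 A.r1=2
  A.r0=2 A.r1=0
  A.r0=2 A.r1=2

outcome vector order: (A.r0,A.r1)
TSO: 3 outcomes — {0/0, 0/2, 2/2}
claimed∖TSO = {2/0}

spurious: A.r0=2 A.r1=0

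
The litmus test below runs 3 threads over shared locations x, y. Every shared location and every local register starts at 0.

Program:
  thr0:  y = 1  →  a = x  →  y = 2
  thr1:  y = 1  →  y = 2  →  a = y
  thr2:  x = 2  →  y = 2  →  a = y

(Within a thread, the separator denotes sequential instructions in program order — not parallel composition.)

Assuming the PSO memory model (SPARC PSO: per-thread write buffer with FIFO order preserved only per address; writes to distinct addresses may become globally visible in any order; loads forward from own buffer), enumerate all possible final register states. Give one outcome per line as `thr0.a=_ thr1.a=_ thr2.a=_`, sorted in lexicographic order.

outcome vector order: (thr0.a,thr1.a,thr2.a)
|PSO outcomes| = 8

thr0.a=0 thr1.a=1 thr2.a=1
thr0.a=0 thr1.a=1 thr2.a=2
thr0.a=0 thr1.a=2 thr2.a=1
thr0.a=0 thr1.a=2 thr2.a=2
thr0.a=2 thr1.a=1 thr2.a=1
thr0.a=2 thr1.a=1 thr2.a=2
thr0.a=2 thr1.a=2 thr2.a=1
thr0.a=2 thr1.a=2 thr2.a=2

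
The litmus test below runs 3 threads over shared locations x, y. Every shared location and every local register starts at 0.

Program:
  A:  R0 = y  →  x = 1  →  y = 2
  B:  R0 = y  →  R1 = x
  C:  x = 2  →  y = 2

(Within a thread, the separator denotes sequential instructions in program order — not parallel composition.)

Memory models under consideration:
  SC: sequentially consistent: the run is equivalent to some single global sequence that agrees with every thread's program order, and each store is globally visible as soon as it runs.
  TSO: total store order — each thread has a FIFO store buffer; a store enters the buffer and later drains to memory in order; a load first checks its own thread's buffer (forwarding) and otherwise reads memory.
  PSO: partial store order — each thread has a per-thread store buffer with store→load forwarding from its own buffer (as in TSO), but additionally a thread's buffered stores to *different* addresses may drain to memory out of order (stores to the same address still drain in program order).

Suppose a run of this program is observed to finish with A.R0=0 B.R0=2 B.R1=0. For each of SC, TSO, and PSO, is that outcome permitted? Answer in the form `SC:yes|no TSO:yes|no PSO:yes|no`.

outcome vector order: (A.R0,B.R0,B.R1)
SC (10): (0,0,0), (0,0,1), (0,0,2), (0,2,1), (0,2,2), (2,0,0), (2,0,1), (2,0,2), (2,2,1), (2,2,2)
TSO (10): (0,0,0), (0,0,1), (0,0,2), (0,2,1), (0,2,2), (2,0,0), (2,0,1), (2,0,2), (2,2,1), (2,2,2)
PSO (12): (0,0,0), (0,0,1), (0,0,2), (0,2,0), (0,2,1), (0,2,2), (2,0,0), (2,0,1), (2,0,2), (2,2,0), (2,2,1), (2,2,2)
target (0,2,0) ∈ {PSO}

SC:no TSO:no PSO:yes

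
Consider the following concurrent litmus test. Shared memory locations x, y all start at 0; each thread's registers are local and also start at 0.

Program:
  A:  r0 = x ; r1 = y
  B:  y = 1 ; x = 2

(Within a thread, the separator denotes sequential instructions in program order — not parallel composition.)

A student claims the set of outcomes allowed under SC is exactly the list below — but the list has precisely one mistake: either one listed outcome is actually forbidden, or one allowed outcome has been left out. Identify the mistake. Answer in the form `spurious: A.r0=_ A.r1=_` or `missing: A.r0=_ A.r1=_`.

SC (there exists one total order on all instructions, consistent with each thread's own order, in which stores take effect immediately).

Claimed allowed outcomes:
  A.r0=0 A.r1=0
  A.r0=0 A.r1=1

missing: A.r0=2 A.r1=1

outcome vector order: (A.r0,A.r1)
SC: 3 outcomes — {(0,0) (0,1) (2,1)}
SC∖claimed = {(2,1)}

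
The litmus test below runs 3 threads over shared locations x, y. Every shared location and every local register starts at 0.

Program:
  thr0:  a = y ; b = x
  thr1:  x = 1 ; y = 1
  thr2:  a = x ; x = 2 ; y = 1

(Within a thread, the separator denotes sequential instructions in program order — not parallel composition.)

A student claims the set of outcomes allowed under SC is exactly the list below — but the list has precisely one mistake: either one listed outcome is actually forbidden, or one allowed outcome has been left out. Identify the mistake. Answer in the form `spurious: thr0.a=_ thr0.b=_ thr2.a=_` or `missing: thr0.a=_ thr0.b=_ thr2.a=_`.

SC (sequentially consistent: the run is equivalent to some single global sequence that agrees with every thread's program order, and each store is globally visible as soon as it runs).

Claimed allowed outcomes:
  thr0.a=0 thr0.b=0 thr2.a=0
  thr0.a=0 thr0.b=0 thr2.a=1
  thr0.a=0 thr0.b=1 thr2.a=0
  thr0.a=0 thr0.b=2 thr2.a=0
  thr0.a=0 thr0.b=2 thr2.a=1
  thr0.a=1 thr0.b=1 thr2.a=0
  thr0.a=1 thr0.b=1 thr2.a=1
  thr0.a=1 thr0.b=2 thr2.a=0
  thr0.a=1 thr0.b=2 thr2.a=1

outcome vector order: (thr0.a,thr0.b,thr2.a)
SC: 10 outcomes — {0/0/0, 0/0/1, 0/1/0, 0/1/1, 0/2/0, 0/2/1, 1/1/0, 1/1/1, 1/2/0, 1/2/1}
SC∖claimed = {0/1/1}

missing: thr0.a=0 thr0.b=1 thr2.a=1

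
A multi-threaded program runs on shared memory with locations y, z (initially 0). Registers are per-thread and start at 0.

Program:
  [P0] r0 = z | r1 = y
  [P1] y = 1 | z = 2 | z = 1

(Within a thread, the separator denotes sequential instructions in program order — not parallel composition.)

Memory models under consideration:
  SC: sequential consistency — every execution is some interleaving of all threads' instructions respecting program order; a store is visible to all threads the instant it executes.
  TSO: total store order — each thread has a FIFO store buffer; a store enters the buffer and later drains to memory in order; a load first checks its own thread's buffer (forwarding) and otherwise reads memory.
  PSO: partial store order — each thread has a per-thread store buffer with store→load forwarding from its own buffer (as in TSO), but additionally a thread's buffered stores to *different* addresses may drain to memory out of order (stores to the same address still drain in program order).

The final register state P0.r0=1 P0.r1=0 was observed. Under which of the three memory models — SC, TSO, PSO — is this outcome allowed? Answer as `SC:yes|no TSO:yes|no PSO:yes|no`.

outcome vector order: (P0.r0,P0.r1)
SC (4): 00 01 11 21
TSO (4): 00 01 11 21
PSO (6): 00 01 10 11 20 21
target 10 ∈ {PSO}

SC:no TSO:no PSO:yes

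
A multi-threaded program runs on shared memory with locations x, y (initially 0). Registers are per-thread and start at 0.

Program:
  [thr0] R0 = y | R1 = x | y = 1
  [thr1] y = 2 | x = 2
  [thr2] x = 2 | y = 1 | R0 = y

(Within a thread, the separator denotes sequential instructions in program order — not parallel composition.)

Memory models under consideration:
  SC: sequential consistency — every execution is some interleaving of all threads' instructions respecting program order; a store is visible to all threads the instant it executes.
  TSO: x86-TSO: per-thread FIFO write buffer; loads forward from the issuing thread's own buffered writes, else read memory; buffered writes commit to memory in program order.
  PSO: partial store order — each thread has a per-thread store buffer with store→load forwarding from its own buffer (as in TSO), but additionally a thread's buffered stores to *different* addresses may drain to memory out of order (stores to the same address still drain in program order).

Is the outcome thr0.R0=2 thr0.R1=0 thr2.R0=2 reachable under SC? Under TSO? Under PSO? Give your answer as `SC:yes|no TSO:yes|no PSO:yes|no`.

outcome vector order: (thr0.R0,thr0.R1,thr2.R0)
SC: 9 outcomes — {0/0/1; 0/0/2; 0/2/1; 0/2/2; 1/2/1; 1/2/2; 2/0/1; 2/2/1; 2/2/2}
TSO: 9 outcomes — {0/0/1; 0/0/2; 0/2/1; 0/2/2; 1/2/1; 1/2/2; 2/0/1; 2/2/1; 2/2/2}
PSO: 12 outcomes — {0/0/1; 0/0/2; 0/2/1; 0/2/2; 1/0/1; 1/0/2; 1/2/1; 1/2/2; 2/0/1; 2/0/2; 2/2/1; 2/2/2}
target 2/0/2 ∈ {PSO}

SC:no TSO:no PSO:yes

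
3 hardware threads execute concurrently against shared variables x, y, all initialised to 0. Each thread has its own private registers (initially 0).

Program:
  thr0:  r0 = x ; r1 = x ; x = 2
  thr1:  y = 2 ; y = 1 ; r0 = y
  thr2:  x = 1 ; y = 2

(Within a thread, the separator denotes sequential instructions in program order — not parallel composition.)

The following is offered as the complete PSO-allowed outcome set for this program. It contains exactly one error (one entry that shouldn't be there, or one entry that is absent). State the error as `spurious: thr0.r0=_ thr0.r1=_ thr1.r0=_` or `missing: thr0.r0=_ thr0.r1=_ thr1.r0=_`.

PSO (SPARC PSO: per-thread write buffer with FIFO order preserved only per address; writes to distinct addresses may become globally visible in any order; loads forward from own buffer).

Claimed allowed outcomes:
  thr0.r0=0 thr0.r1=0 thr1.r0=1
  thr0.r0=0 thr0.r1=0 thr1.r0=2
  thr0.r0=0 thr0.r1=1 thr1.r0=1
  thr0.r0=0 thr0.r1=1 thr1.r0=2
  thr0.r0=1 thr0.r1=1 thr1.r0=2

outcome vector order: (thr0.r0,thr0.r1,thr1.r0)
PSO (6): (0,0,1), (0,0,2), (0,1,1), (0,1,2), (1,1,1), (1,1,2)
PSO∖claimed = {(1,1,1)}

missing: thr0.r0=1 thr0.r1=1 thr1.r0=1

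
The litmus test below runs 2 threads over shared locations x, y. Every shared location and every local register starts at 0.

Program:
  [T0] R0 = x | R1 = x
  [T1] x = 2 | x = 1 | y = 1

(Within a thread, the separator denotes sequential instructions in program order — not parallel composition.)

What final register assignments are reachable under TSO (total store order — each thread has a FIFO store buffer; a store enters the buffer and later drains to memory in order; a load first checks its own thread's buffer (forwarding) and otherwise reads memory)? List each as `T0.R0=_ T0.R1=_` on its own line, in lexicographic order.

T0.R0=0 T0.R1=0
T0.R0=0 T0.R1=1
T0.R0=0 T0.R1=2
T0.R0=1 T0.R1=1
T0.R0=2 T0.R1=1
T0.R0=2 T0.R1=2

outcome vector order: (T0.R0,T0.R1)
|TSO outcomes| = 6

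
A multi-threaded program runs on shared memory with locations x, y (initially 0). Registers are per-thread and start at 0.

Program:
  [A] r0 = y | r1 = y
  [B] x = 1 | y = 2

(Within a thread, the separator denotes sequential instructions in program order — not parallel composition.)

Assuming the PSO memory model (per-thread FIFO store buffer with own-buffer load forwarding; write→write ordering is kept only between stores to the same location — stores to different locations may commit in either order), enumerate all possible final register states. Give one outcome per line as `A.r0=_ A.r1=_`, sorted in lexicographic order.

A.r0=0 A.r1=0
A.r0=0 A.r1=2
A.r0=2 A.r1=2

outcome vector order: (A.r0,A.r1)
|PSO outcomes| = 3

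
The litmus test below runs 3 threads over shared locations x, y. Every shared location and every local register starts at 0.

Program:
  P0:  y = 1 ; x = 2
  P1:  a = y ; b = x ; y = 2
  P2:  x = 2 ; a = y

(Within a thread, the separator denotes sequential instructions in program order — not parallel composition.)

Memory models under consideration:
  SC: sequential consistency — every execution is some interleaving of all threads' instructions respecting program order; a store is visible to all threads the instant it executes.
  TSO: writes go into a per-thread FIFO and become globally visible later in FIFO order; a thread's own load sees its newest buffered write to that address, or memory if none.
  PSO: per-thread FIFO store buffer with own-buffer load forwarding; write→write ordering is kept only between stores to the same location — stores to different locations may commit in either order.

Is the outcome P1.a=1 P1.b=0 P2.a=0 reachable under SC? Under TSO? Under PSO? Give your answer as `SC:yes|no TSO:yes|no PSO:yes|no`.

outcome vector order: (P1.a,P1.b,P2.a)
under SC → 0/0/0, 0/0/1, 0/0/2, 0/2/0, 0/2/1, 0/2/2, 1/0/1, 1/0/2, 1/2/0, 1/2/1, 1/2/2
under TSO → 0/0/0, 0/0/1, 0/0/2, 0/2/0, 0/2/1, 0/2/2, 1/0/0, 1/0/1, 1/0/2, 1/2/0, 1/2/1, 1/2/2
under PSO → 0/0/0, 0/0/1, 0/0/2, 0/2/0, 0/2/1, 0/2/2, 1/0/0, 1/0/1, 1/0/2, 1/2/0, 1/2/1, 1/2/2
target 1/0/0 ∈ {TSO,PSO}

SC:no TSO:yes PSO:yes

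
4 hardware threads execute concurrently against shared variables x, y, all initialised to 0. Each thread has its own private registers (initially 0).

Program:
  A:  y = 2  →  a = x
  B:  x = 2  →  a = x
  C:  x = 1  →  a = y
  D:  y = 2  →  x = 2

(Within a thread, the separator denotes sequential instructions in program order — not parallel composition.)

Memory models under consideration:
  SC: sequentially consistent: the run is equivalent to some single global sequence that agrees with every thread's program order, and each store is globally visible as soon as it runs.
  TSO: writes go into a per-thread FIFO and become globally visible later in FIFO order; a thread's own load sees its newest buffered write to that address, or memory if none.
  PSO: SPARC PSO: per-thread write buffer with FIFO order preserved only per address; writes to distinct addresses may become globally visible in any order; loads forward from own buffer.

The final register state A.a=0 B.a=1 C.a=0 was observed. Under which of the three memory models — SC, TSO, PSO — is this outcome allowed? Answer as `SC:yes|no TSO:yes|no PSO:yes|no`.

outcome vector order: (A.a,B.a,C.a)
SC: 10 outcomes — {(0,1,2) (0,2,2) (1,1,0) (1,1,2) (1,2,0) (1,2,2) (2,1,0) (2,1,2) (2,2,0) (2,2,2)}
TSO: 12 outcomes — {(0,1,0) (0,1,2) (0,2,0) (0,2,2) (1,1,0) (1,1,2) (1,2,0) (1,2,2) (2,1,0) (2,1,2) (2,2,0) (2,2,2)}
PSO: 12 outcomes — {(0,1,0) (0,1,2) (0,2,0) (0,2,2) (1,1,0) (1,1,2) (1,2,0) (1,2,2) (2,1,0) (2,1,2) (2,2,0) (2,2,2)}
target (0,1,0) ∈ {TSO,PSO}

SC:no TSO:yes PSO:yes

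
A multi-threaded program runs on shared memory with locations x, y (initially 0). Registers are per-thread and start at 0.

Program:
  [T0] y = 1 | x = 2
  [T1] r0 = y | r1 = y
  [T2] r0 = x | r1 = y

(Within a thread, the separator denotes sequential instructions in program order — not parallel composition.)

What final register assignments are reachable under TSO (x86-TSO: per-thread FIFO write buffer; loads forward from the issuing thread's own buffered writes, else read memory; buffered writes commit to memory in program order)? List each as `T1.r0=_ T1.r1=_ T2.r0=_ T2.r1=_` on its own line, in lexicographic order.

outcome vector order: (T1.r0,T1.r1,T2.r0,T2.r1)
|TSO outcomes| = 9

T1.r0=0 T1.r1=0 T2.r0=0 T2.r1=0
T1.r0=0 T1.r1=0 T2.r0=0 T2.r1=1
T1.r0=0 T1.r1=0 T2.r0=2 T2.r1=1
T1.r0=0 T1.r1=1 T2.r0=0 T2.r1=0
T1.r0=0 T1.r1=1 T2.r0=0 T2.r1=1
T1.r0=0 T1.r1=1 T2.r0=2 T2.r1=1
T1.r0=1 T1.r1=1 T2.r0=0 T2.r1=0
T1.r0=1 T1.r1=1 T2.r0=0 T2.r1=1
T1.r0=1 T1.r1=1 T2.r0=2 T2.r1=1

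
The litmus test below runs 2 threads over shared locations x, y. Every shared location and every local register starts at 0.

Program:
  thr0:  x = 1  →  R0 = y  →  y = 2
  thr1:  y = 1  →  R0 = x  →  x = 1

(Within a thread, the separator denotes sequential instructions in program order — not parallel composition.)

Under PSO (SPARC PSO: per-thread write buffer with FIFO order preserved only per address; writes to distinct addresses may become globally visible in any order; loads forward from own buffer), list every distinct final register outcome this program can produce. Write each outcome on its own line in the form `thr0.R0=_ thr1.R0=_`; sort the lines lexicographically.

thr0.R0=0 thr1.R0=0
thr0.R0=0 thr1.R0=1
thr0.R0=1 thr1.R0=0
thr0.R0=1 thr1.R0=1

outcome vector order: (thr0.R0,thr1.R0)
|PSO outcomes| = 4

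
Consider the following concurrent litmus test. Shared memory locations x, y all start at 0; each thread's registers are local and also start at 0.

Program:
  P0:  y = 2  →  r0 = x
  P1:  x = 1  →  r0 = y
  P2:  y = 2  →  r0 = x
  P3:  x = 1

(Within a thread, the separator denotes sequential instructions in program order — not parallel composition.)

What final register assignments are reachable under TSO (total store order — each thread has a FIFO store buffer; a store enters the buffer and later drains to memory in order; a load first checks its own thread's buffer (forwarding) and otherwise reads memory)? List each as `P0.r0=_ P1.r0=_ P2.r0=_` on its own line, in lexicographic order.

P0.r0=0 P1.r0=0 P2.r0=0
P0.r0=0 P1.r0=0 P2.r0=1
P0.r0=0 P1.r0=2 P2.r0=0
P0.r0=0 P1.r0=2 P2.r0=1
P0.r0=1 P1.r0=0 P2.r0=0
P0.r0=1 P1.r0=0 P2.r0=1
P0.r0=1 P1.r0=2 P2.r0=0
P0.r0=1 P1.r0=2 P2.r0=1

outcome vector order: (P0.r0,P1.r0,P2.r0)
|TSO outcomes| = 8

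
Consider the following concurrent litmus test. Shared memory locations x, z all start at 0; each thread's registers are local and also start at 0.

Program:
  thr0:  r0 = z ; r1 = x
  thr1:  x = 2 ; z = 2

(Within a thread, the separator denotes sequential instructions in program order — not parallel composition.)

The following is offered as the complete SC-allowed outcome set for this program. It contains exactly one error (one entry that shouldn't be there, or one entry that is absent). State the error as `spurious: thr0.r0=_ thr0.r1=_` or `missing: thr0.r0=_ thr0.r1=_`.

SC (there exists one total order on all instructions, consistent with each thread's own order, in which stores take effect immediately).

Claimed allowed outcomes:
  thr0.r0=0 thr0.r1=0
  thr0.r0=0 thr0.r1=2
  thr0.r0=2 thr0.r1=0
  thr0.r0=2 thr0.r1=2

spurious: thr0.r0=2 thr0.r1=0

outcome vector order: (thr0.r0,thr0.r1)
under SC → 00; 02; 22
claimed∖SC = {20}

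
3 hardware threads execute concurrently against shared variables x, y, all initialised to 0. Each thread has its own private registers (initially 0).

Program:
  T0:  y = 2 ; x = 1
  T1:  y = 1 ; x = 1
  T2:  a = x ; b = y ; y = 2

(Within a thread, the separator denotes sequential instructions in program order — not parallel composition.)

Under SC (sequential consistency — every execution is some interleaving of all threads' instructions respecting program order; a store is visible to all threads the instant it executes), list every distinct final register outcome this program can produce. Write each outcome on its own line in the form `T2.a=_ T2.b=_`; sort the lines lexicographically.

T2.a=0 T2.b=0
T2.a=0 T2.b=1
T2.a=0 T2.b=2
T2.a=1 T2.b=1
T2.a=1 T2.b=2

outcome vector order: (T2.a,T2.b)
|SC outcomes| = 5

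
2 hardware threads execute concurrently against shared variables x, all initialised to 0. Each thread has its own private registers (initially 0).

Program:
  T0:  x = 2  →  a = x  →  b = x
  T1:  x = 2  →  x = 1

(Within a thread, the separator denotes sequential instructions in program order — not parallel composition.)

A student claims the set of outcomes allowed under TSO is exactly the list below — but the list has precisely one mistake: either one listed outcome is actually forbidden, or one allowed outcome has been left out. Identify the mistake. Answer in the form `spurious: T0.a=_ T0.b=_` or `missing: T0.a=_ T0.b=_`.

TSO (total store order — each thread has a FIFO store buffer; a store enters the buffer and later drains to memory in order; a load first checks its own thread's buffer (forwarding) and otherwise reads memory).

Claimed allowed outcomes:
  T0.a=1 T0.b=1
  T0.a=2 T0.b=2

outcome vector order: (T0.a,T0.b)
TSO (3): (1,1) (2,1) (2,2)
TSO∖claimed = {(2,1)}

missing: T0.a=2 T0.b=1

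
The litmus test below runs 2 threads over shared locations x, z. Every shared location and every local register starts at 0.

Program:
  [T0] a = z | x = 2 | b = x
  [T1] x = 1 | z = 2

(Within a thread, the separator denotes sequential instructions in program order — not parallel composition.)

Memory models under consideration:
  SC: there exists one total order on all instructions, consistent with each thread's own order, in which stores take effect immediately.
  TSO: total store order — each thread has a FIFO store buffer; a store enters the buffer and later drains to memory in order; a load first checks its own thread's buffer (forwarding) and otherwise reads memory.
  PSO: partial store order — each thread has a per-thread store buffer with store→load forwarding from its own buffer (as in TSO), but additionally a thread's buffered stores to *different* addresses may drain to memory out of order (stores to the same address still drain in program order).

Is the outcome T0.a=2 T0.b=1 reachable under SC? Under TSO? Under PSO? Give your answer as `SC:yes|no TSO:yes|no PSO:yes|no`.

SC:no TSO:no PSO:yes

outcome vector order: (T0.a,T0.b)
SC: 3 outcomes — {(0,1), (0,2), (2,2)}
TSO: 3 outcomes — {(0,1), (0,2), (2,2)}
PSO: 4 outcomes — {(0,1), (0,2), (2,1), (2,2)}
target (2,1) ∈ {PSO}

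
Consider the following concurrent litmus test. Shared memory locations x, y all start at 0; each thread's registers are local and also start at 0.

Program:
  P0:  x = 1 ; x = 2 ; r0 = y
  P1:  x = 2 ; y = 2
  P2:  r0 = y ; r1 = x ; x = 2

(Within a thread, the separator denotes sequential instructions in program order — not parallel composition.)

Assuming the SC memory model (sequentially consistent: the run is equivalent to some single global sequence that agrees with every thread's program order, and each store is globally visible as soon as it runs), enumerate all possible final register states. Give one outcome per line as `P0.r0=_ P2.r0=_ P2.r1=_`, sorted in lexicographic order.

outcome vector order: (P0.r0,P2.r0,P2.r1)
|SC outcomes| = 9

P0.r0=0 P2.r0=0 P2.r1=0
P0.r0=0 P2.r0=0 P2.r1=1
P0.r0=0 P2.r0=0 P2.r1=2
P0.r0=0 P2.r0=2 P2.r1=2
P0.r0=2 P2.r0=0 P2.r1=0
P0.r0=2 P2.r0=0 P2.r1=1
P0.r0=2 P2.r0=0 P2.r1=2
P0.r0=2 P2.r0=2 P2.r1=1
P0.r0=2 P2.r0=2 P2.r1=2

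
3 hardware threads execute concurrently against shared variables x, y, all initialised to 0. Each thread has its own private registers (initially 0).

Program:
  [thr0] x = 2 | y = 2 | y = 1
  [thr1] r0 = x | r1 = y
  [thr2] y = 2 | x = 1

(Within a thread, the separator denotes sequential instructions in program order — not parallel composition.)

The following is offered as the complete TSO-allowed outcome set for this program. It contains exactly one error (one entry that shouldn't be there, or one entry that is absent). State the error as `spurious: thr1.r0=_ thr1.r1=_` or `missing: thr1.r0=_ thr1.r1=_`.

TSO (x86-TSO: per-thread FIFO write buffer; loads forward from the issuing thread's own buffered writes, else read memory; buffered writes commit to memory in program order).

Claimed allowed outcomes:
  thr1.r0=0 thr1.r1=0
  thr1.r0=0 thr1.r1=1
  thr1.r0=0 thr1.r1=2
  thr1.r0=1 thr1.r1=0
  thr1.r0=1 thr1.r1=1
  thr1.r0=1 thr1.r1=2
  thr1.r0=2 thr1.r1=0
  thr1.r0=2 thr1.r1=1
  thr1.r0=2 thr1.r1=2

outcome vector order: (thr1.r0,thr1.r1)
under TSO → <0 0>; <0 1>; <0 2>; <1 1>; <1 2>; <2 0>; <2 1>; <2 2>
claimed∖TSO = {<1 0>}

spurious: thr1.r0=1 thr1.r1=0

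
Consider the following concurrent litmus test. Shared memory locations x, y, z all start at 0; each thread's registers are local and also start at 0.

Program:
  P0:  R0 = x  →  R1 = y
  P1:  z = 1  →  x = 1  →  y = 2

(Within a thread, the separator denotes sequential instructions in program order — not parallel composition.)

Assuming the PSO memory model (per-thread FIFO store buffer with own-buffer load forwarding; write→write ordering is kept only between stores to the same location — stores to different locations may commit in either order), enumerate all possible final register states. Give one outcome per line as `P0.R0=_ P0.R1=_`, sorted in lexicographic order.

P0.R0=0 P0.R1=0
P0.R0=0 P0.R1=2
P0.R0=1 P0.R1=0
P0.R0=1 P0.R1=2

outcome vector order: (P0.R0,P0.R1)
|PSO outcomes| = 4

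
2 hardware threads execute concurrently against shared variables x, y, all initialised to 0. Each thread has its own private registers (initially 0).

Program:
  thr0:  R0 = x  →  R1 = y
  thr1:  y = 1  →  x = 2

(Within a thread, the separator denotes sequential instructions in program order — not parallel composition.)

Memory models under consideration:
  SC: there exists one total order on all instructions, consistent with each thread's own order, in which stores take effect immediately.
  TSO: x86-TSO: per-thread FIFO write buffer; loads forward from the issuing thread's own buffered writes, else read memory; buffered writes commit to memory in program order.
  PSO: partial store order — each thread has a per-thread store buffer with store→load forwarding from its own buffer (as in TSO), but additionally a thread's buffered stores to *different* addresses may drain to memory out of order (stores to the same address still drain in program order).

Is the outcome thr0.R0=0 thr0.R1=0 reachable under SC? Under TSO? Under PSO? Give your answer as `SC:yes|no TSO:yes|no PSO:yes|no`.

outcome vector order: (thr0.R0,thr0.R1)
SC (3): (0,0); (0,1); (2,1)
TSO (3): (0,0); (0,1); (2,1)
PSO (4): (0,0); (0,1); (2,0); (2,1)
target (0,0) ∈ {SC,TSO,PSO}

SC:yes TSO:yes PSO:yes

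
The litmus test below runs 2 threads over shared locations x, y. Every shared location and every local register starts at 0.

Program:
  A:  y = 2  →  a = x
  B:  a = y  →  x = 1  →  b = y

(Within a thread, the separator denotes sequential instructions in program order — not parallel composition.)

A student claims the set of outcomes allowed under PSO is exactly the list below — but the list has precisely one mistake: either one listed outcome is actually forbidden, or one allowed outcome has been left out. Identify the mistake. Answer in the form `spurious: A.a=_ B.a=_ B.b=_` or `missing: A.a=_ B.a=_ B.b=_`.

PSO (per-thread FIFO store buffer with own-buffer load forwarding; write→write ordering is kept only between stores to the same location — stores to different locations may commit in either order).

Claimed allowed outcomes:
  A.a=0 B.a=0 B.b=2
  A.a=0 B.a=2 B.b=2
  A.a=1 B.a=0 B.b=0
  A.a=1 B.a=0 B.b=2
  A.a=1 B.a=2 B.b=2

missing: A.a=0 B.a=0 B.b=0

outcome vector order: (A.a,B.a,B.b)
PSO (6): 000, 002, 022, 100, 102, 122
PSO∖claimed = {000}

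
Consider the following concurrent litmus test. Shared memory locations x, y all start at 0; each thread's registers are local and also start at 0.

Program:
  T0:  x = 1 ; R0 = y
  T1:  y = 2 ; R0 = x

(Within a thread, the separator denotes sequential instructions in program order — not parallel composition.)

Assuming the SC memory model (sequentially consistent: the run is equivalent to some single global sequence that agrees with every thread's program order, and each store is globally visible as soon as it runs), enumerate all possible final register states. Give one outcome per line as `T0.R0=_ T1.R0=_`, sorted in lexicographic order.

T0.R0=0 T1.R0=1
T0.R0=2 T1.R0=0
T0.R0=2 T1.R0=1

outcome vector order: (T0.R0,T1.R0)
|SC outcomes| = 3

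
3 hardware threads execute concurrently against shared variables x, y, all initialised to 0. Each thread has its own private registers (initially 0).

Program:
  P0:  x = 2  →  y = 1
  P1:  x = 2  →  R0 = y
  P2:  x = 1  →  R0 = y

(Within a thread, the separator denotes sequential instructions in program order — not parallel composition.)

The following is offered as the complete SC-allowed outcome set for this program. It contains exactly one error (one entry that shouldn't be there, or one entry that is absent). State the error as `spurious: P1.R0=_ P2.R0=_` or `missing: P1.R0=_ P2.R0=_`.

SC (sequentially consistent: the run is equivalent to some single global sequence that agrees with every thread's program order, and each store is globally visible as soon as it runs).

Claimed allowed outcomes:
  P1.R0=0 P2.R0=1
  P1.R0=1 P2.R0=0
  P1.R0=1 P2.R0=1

missing: P1.R0=0 P2.R0=0

outcome vector order: (P1.R0,P2.R0)
under SC → (0,0); (0,1); (1,0); (1,1)
SC∖claimed = {(0,0)}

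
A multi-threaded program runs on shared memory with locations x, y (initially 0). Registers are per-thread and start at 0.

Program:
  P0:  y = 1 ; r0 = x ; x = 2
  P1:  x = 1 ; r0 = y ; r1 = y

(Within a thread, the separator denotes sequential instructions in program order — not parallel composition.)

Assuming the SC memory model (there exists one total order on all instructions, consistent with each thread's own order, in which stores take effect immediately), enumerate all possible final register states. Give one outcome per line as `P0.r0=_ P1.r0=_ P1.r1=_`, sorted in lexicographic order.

outcome vector order: (P0.r0,P1.r0,P1.r1)
|SC outcomes| = 4

P0.r0=0 P1.r0=1 P1.r1=1
P0.r0=1 P1.r0=0 P1.r1=0
P0.r0=1 P1.r0=0 P1.r1=1
P0.r0=1 P1.r0=1 P1.r1=1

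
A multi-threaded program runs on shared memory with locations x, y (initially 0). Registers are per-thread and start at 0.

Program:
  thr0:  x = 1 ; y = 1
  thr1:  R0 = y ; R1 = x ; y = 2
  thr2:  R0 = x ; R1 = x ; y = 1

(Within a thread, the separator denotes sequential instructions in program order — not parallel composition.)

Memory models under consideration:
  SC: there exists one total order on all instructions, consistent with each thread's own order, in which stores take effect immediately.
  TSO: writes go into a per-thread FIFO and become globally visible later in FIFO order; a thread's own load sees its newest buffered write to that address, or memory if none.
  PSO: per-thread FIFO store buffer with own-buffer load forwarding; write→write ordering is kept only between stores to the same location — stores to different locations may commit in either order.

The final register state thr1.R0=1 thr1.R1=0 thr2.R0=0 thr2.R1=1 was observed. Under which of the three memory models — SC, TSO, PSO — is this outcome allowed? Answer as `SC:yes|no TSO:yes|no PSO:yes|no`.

SC:no TSO:no PSO:yes

outcome vector order: (thr1.R0,thr1.R1,thr2.R0,thr2.R1)
[SC] allowed = {0/0/0/0 0/0/0/1 0/0/1/1 0/1/0/0 0/1/0/1 0/1/1/1 1/0/0/0 1/1/0/0 1/1/0/1 1/1/1/1}
[TSO] allowed = {0/0/0/0 0/0/0/1 0/0/1/1 0/1/0/0 0/1/0/1 0/1/1/1 1/0/0/0 1/1/0/0 1/1/0/1 1/1/1/1}
[PSO] allowed = {0/0/0/0 0/0/0/1 0/0/1/1 0/1/0/0 0/1/0/1 0/1/1/1 1/0/0/0 1/0/0/1 1/0/1/1 1/1/0/0 1/1/0/1 1/1/1/1}
target 1/0/0/1 ∈ {PSO}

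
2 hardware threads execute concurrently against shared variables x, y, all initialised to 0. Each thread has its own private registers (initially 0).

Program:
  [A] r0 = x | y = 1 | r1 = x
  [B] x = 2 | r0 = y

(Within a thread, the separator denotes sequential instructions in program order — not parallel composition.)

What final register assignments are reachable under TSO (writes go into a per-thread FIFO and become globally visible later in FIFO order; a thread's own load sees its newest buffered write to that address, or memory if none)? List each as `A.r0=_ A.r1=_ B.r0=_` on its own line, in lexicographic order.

A.r0=0 A.r1=0 B.r0=0
A.r0=0 A.r1=0 B.r0=1
A.r0=0 A.r1=2 B.r0=0
A.r0=0 A.r1=2 B.r0=1
A.r0=2 A.r1=2 B.r0=0
A.r0=2 A.r1=2 B.r0=1

outcome vector order: (A.r0,A.r1,B.r0)
|TSO outcomes| = 6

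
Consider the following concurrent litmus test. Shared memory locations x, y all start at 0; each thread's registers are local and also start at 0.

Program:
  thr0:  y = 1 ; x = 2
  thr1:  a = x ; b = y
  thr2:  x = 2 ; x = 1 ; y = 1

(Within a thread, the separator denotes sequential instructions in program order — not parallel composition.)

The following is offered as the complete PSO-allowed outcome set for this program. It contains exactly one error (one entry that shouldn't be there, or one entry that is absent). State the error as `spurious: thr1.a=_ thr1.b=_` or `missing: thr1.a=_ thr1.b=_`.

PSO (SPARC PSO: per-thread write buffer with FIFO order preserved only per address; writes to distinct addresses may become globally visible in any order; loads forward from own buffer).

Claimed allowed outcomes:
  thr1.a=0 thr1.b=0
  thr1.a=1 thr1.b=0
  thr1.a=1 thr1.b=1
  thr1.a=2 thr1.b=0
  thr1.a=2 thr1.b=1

outcome vector order: (thr1.a,thr1.b)
[PSO] allowed = {<0 0>, <0 1>, <1 0>, <1 1>, <2 0>, <2 1>}
PSO∖claimed = {<0 1>}

missing: thr1.a=0 thr1.b=1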